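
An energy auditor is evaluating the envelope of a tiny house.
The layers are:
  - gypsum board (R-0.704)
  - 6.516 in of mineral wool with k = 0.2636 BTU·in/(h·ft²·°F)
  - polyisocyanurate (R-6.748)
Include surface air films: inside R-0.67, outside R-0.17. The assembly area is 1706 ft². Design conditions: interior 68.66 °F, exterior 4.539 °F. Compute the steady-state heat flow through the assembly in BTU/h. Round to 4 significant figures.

3314 BTU/h

6.516/0.2636 = 24.719
R_total = 0.67 + 0.704 + 24.719 + 6.748 + 0.17 = 33.011 ft²·°F·h/BTU
Q = A·ΔT/R = 1706 × (68.66 − 4.539) / 33.011 = 3313.7 BTU/h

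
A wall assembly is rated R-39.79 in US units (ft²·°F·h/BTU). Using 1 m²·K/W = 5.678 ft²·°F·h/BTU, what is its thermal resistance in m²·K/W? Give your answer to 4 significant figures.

R_SI = 39.79/5.678 = 7.0077

7.008 m²·K/W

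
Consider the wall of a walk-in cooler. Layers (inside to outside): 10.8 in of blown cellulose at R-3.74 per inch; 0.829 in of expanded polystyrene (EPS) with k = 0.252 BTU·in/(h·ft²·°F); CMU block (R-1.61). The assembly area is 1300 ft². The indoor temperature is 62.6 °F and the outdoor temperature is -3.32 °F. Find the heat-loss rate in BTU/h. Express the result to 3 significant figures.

1890 BTU/h

10.8 × 3.74 = 40.39
0.829/0.252 = 3.29
R_total = 40.39 + 3.29 + 1.61 = 45.29 ft²·°F·h/BTU
Q = A·ΔT/R = 1300 × (62.6 − (-3.32)) / 45.29 = 1892 BTU/h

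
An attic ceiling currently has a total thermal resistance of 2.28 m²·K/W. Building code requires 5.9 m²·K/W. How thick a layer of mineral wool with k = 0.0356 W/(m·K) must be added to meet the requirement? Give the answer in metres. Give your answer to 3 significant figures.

ΔR = 5.9 − 2.28 = 3.62 m²·K/W
L = ΔR × k = 3.62 × 0.0356 = 0.1289 m

0.129 m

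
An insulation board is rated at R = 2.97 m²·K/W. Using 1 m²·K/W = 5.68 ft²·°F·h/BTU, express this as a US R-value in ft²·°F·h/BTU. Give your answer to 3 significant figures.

R_US = 2.97 × 5.68 = 16.87

16.9 ft²·°F·h/BTU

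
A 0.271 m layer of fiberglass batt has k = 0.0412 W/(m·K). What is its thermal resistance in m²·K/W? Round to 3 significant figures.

6.58 m²·K/W

R = L/k = 0.271/0.0412 = 6.578 m²·K/W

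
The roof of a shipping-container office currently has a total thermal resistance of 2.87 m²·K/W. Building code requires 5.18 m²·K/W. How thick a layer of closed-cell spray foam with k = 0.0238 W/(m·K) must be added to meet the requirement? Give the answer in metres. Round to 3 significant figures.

0.0550 m

ΔR = 5.18 − 2.87 = 2.31 m²·K/W
L = ΔR × k = 2.31 × 0.0238 = 0.05498 m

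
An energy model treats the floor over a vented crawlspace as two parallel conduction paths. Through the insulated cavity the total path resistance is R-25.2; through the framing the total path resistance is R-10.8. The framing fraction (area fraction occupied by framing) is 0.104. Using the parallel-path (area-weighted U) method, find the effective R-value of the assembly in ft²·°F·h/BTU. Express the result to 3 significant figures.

22.1 ft²·°F·h/BTU

U_eff = 0.896/25.2 + 0.104/10.8 = 0.03556 + 0.00963 = 0.04519
R_eff = 1/U_eff = 22.13 ft²·°F·h/BTU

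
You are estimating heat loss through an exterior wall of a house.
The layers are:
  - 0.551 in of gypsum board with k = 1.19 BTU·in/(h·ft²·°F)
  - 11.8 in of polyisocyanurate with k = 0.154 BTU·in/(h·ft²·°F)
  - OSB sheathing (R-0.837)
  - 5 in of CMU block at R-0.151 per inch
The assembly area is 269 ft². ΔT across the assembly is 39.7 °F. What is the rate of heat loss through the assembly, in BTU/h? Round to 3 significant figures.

136 BTU/h

0.551/1.19 = 0.463
11.8/0.154 = 76.62
5 × 0.151 = 0.755
R_total = 0.463 + 76.62 + 0.837 + 0.755 = 78.68 ft²·°F·h/BTU
Q = A·ΔT/R = 269 × 39.7 / 78.68 = 135.7 BTU/h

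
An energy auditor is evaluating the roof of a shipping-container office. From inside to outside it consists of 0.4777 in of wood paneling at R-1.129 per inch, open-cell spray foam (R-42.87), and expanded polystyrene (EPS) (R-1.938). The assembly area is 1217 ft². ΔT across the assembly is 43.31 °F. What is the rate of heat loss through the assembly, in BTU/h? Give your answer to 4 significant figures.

0.4777 × 1.129 = 0.53932
R_total = 0.53932 + 42.87 + 1.938 = 45.347 ft²·°F·h/BTU
Q = A·ΔT/R = 1217 × 43.31 / 45.347 = 1162.3 BTU/h

1162 BTU/h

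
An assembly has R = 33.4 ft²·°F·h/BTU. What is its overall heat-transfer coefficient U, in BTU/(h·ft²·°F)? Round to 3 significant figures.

U = 1/R = 1/33.4 = 0.02994

0.0299 BTU/(h·ft²·°F)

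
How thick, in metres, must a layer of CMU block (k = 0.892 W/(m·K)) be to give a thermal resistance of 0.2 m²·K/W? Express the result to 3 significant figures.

0.178 m

L = R·k = 0.2 × 0.892 = 0.1784 m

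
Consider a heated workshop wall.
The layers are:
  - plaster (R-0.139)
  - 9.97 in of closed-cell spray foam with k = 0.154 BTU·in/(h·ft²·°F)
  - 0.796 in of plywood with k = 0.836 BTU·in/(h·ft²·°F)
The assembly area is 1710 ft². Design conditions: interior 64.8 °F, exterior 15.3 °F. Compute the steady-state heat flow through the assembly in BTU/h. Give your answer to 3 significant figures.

1290 BTU/h

9.97/0.154 = 64.74
0.796/0.836 = 0.9522
R_total = 0.139 + 64.74 + 0.9522 = 65.83 ft²·°F·h/BTU
Q = A·ΔT/R = 1710 × (64.8 − 15.3) / 65.83 = 1286 BTU/h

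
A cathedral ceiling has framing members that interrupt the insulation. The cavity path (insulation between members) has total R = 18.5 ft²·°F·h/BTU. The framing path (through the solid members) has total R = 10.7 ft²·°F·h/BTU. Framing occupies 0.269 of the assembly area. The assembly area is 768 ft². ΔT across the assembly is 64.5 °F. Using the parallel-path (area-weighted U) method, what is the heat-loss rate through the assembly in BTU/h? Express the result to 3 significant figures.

U_eff = 0.731/18.5 + 0.269/10.7 = 0.03951 + 0.02514 = 0.06465
R_eff = 1/U_eff = 15.47 ft²·°F·h/BTU
Q = 768 × 64.5 / 15.47 = 3203 BTU/h

3200 BTU/h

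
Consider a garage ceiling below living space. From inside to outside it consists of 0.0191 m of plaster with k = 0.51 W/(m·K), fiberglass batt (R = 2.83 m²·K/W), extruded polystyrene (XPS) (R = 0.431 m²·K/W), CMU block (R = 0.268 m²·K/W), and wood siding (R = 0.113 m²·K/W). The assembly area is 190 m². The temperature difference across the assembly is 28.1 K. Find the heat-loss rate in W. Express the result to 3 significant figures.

1450 W

0.0191/0.51 = 0.03745
R_total = 0.03745 + 2.83 + 0.431 + 0.268 + 0.113 = 3.679 m²·K/W
Q = A·ΔT/R = 190 × 28.1 / 3.679 = 1451 W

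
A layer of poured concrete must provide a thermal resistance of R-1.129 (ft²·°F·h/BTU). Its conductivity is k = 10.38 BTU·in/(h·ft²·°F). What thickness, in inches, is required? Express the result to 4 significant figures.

L = R × k = 1.129 × 10.38 = 11.719 in

11.72 in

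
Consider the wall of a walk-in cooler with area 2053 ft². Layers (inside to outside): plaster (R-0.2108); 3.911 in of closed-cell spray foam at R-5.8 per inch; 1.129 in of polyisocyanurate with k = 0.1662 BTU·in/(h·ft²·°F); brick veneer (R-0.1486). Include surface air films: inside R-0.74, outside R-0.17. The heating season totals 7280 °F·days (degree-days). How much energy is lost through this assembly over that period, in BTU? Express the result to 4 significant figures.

3.911 × 5.8 = 22.684
1.129/0.1662 = 6.793
R_total = 0.74 + 0.2108 + 22.684 + 6.793 + 0.1486 + 0.17 = 30.746 ft²·°F·h/BTU
E = A × HDD × 24 / R = 2053 × 7280 × 24 / 30.746 = 11666000 BTU

11670000 BTU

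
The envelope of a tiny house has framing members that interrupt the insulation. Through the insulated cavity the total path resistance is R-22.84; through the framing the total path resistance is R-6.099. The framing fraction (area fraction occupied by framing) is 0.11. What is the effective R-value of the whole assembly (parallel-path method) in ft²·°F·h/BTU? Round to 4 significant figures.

U_eff = 0.89/22.84 + 0.11/6.099 = 0.038967 + 0.018036 = 0.057002
R_eff = 1/U_eff = 17.543 ft²·°F·h/BTU

17.54 ft²·°F·h/BTU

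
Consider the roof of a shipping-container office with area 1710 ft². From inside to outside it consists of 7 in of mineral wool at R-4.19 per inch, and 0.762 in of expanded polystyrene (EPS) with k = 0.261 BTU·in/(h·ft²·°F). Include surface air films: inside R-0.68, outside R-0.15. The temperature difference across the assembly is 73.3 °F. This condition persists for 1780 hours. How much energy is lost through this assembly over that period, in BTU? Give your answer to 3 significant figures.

6740000 BTU

7 × 4.19 = 29.33
0.762/0.261 = 2.92
R_total = 0.68 + 29.33 + 2.92 + 0.15 = 33.08 ft²·°F·h/BTU
Q = 1710 × 73.3 / 33.08 = 3789 BTU/h
E = 3789 × 1780 = 6745000 BTU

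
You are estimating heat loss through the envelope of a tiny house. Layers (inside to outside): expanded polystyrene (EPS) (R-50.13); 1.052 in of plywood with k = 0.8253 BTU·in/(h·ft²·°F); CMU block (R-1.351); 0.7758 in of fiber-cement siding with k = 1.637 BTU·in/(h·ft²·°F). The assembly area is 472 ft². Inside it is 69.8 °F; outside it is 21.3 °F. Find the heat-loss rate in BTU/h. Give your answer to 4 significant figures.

430.1 BTU/h

1.052/0.8253 = 1.2747
0.7758/1.637 = 0.47392
R_total = 50.13 + 1.2747 + 1.351 + 0.47392 = 53.23 ft²·°F·h/BTU
Q = A·ΔT/R = 472 × (69.8 − 21.3) / 53.23 = 430.06 BTU/h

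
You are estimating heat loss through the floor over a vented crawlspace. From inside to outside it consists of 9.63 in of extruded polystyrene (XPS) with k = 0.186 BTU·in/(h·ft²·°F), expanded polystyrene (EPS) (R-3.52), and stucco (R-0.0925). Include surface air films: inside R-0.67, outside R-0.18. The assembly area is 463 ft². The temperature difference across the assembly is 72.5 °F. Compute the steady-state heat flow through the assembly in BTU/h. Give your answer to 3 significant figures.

597 BTU/h

9.63/0.186 = 51.77
R_total = 0.67 + 51.77 + 3.52 + 0.0925 + 0.18 = 56.24 ft²·°F·h/BTU
Q = A·ΔT/R = 463 × 72.5 / 56.24 = 596.9 BTU/h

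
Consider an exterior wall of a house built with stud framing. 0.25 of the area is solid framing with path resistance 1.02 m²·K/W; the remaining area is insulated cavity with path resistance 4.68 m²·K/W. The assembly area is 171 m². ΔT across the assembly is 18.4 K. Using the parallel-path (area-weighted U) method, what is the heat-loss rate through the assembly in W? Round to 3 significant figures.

1280 W

U_eff = 0.75/4.68 + 0.25/1.02 = 0.1603 + 0.2451 = 0.4054
R_eff = 1/U_eff = 2.467 m²·K/W
Q = 171 × 18.4 / 2.467 = 1275 W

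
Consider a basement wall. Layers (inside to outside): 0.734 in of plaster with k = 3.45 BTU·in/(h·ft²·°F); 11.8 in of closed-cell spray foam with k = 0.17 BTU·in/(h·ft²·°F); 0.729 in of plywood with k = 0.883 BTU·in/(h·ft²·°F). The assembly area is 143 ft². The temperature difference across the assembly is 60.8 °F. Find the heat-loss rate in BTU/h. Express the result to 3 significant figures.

123 BTU/h

0.734/3.45 = 0.2128
11.8/0.17 = 69.41
0.729/0.883 = 0.8256
R_total = 0.2128 + 69.41 + 0.8256 = 70.45 ft²·°F·h/BTU
Q = A·ΔT/R = 143 × 60.8 / 70.45 = 123.4 BTU/h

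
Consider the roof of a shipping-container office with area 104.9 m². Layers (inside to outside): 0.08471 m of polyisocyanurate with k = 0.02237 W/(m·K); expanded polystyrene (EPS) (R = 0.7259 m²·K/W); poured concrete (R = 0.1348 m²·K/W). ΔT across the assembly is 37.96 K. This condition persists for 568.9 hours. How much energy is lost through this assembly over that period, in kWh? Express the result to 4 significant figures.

0.08471/0.02237 = 3.7868
R_total = 3.7868 + 0.7259 + 0.1348 = 4.6475 m²·K/W
Q = 104.9 × 37.96 / 4.6475 = 856.81 W
E = 856.81 W × 568.9 h / 1000 = 487.44 kWh

487.4 kWh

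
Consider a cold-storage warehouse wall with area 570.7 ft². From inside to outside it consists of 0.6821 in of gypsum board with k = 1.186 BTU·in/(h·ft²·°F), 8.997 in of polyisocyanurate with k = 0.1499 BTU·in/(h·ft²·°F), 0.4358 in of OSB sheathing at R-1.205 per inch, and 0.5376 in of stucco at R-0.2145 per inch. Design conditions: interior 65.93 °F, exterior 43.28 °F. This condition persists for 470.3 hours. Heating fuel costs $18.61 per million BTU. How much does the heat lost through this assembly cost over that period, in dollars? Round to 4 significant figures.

0.6821/1.186 = 0.57513
8.997/0.1499 = 60.02
0.4358 × 1.205 = 0.52514
0.5376 × 0.2145 = 0.11532
R_total = 0.57513 + 60.02 + 0.52514 + 0.11532 = 61.236 ft²·°F·h/BTU
Q = 570.7 × (65.93 − 43.28) / 61.236 = 211.09 BTU/h
E = 211.09 × 470.3 = 99277 BTU
Cost = 99277/10⁶ × 18.61 = $1.8475

1.848 dollars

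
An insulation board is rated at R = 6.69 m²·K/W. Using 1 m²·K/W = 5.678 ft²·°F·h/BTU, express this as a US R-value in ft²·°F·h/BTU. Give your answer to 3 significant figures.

R_US = 6.69 × 5.678 = 37.99

38.0 ft²·°F·h/BTU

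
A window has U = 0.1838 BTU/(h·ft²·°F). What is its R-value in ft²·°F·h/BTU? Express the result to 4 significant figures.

5.441 ft²·°F·h/BTU

R = 1/U = 1/0.1838 = 5.4407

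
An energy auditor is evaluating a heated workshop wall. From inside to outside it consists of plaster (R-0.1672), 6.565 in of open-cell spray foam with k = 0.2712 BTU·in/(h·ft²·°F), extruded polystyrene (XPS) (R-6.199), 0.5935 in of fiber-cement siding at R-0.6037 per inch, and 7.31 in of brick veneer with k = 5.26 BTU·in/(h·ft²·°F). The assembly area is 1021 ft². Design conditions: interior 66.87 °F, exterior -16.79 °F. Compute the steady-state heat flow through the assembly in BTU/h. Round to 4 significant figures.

6.565/0.2712 = 24.207
0.5935 × 0.6037 = 0.3583
7.31/5.26 = 1.3897
R_total = 0.1672 + 24.207 + 6.199 + 0.3583 + 1.3897 = 32.321 ft²·°F·h/BTU
Q = A·ΔT/R = 1021 × (66.87 − (-16.79)) / 32.321 = 2642.7 BTU/h

2643 BTU/h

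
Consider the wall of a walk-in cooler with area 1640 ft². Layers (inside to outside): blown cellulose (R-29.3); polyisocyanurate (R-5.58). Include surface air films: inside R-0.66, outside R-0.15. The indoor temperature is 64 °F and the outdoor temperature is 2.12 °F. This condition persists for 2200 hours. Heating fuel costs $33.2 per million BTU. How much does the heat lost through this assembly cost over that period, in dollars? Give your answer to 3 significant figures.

208 dollars

R_total = 0.66 + 29.3 + 5.58 + 0.15 = 35.69 ft²·°F·h/BTU
Q = 1640 × (64 − 2.12) / 35.69 = 2843 BTU/h
E = 2843 × 2200 = 6256000 BTU
Cost = 6256000/10⁶ × 33.2 = $207.7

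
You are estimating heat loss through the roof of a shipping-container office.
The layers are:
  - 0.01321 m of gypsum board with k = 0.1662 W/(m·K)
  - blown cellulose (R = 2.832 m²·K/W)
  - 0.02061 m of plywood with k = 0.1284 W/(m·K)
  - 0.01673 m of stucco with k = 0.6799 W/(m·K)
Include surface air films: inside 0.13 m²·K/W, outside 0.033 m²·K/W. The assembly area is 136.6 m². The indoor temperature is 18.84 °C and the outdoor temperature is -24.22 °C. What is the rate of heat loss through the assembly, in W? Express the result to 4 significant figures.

1805 W

0.01321/0.1662 = 0.079483
0.02061/0.1284 = 0.16051
0.01673/0.6799 = 0.024607
R_total = 0.13 + 0.079483 + 2.832 + 0.16051 + 0.024607 + 0.033 = 3.2596 m²·K/W
Q = A·ΔT/R = 136.6 × (18.84 − (-24.22)) / 3.2596 = 1804.5 W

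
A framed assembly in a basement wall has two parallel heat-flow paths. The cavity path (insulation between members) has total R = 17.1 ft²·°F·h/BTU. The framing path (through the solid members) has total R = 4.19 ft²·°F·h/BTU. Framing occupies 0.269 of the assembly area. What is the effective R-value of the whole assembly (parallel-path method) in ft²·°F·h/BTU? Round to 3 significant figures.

U_eff = 0.731/17.1 + 0.269/4.19 = 0.04275 + 0.0642 = 0.1069
R_eff = 1/U_eff = 9.35 ft²·°F·h/BTU

9.35 ft²·°F·h/BTU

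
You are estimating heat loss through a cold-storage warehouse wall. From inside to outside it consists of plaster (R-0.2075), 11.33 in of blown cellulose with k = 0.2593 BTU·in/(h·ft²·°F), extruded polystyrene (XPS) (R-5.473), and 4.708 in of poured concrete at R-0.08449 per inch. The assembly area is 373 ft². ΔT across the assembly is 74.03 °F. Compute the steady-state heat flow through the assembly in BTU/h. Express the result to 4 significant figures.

11.33/0.2593 = 43.695
4.708 × 0.08449 = 0.39778
R_total = 0.2075 + 43.695 + 5.473 + 0.39778 = 49.773 ft²·°F·h/BTU
Q = A·ΔT/R = 373 × 74.03 / 49.773 = 554.78 BTU/h

554.8 BTU/h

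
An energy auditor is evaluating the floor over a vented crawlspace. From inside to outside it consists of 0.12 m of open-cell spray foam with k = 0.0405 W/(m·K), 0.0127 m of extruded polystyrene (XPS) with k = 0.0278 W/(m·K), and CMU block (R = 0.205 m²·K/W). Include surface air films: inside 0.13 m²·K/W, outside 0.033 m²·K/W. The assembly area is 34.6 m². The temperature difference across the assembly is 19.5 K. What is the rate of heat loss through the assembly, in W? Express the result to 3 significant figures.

0.12/0.0405 = 2.963
0.0127/0.0278 = 0.4568
R_total = 0.13 + 2.963 + 0.4568 + 0.205 + 0.033 = 3.788 m²·K/W
Q = A·ΔT/R = 34.6 × 19.5 / 3.788 = 178.1 W

178 W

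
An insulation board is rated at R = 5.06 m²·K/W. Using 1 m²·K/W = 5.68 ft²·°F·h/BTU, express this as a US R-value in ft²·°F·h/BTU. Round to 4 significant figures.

R_US = 5.06 × 5.68 = 28.741

28.74 ft²·°F·h/BTU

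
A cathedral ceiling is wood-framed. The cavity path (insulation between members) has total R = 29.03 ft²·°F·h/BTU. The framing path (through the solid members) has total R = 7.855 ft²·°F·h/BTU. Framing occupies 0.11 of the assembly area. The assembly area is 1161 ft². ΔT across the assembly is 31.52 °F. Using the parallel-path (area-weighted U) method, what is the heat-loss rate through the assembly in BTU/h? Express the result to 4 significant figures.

U_eff = 0.89/29.03 + 0.11/7.855 = 0.030658 + 0.014004 = 0.044662
R_eff = 1/U_eff = 22.391 ft²·°F·h/BTU
Q = 1161 × 31.52 / 22.391 = 1634.4 BTU/h

1634 BTU/h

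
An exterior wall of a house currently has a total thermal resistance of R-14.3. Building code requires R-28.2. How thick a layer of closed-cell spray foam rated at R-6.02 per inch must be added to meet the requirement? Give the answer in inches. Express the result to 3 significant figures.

2.31 in

ΔR = 28.2 − 14.3 = 13.9 ft²·°F·h/BTU
L = ΔR / (R/in) = 13.9/6.02 = 2.309 in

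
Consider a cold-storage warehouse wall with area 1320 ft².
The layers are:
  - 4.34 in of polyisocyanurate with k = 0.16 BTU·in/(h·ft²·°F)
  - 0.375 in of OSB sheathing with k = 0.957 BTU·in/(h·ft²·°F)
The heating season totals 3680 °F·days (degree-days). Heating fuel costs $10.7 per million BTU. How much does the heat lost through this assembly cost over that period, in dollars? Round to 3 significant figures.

4.34/0.16 = 27.12
0.375/0.957 = 0.3918
R_total = 27.12 + 0.3918 = 27.52 ft²·°F·h/BTU
E = A × HDD × 24 / R = 1320 × 3680 × 24 / 27.52 = 4237000 BTU
Cost = 4237000/10⁶ × 10.7 = $45.33

45.3 dollars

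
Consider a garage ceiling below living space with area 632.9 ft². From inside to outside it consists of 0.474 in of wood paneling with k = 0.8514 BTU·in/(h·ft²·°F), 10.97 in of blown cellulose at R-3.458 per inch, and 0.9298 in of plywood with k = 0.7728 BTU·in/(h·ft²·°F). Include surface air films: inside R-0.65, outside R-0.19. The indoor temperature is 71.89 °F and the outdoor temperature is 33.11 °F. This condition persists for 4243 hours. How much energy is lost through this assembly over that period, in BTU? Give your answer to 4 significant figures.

2569000 BTU

0.474/0.8514 = 0.55673
10.97 × 3.458 = 37.934
0.9298/0.7728 = 1.2032
R_total = 0.65 + 0.55673 + 37.934 + 1.2032 + 0.19 = 40.534 ft²·°F·h/BTU
Q = 632.9 × (71.89 − 33.11) / 40.534 = 605.51 BTU/h
E = 605.51 × 4243 = 2569200 BTU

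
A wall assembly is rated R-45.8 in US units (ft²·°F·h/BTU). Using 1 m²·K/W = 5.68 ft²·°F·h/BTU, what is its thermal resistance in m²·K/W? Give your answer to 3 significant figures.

R_SI = 45.8/5.68 = 8.063

8.06 m²·K/W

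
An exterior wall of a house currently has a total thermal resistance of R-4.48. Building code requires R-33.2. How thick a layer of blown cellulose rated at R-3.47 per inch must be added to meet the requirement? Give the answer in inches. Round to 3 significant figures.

ΔR = 33.2 − 4.48 = 28.72 ft²·°F·h/BTU
L = ΔR / (R/in) = 28.72/3.47 = 8.277 in

8.28 in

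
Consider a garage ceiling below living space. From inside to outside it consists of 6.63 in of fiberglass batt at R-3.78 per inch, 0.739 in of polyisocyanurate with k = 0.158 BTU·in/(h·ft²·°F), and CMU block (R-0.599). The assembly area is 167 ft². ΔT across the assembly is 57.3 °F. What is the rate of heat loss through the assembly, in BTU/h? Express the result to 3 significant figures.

6.63 × 3.78 = 25.06
0.739/0.158 = 4.677
R_total = 25.06 + 4.677 + 0.599 = 30.34 ft²·°F·h/BTU
Q = A·ΔT/R = 167 × 57.3 / 30.34 = 315.4 BTU/h

315 BTU/h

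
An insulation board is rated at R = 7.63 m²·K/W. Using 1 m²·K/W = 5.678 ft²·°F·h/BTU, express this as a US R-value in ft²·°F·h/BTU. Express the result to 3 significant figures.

R_US = 7.63 × 5.678 = 43.32

43.3 ft²·°F·h/BTU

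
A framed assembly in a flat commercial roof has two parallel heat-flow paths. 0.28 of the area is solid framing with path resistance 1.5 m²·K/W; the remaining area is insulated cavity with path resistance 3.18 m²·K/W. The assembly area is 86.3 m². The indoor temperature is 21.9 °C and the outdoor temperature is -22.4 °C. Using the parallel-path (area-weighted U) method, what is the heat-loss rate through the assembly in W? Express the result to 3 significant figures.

1580 W

U_eff = 0.72/3.18 + 0.28/1.5 = 0.2264 + 0.1867 = 0.4131
R_eff = 1/U_eff = 2.421 m²·K/W
Q = 86.3 × (21.9 − (-22.4)) / 2.421 = 1579 W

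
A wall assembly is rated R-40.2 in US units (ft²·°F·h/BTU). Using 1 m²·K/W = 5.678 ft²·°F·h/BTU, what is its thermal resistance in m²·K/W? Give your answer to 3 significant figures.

7.08 m²·K/W

R_SI = 40.2/5.678 = 7.08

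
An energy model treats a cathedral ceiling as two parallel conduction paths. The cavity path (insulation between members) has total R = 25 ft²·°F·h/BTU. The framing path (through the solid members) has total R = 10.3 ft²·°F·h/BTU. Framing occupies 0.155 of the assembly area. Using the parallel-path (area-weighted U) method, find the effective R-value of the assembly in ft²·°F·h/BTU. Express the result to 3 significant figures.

20.5 ft²·°F·h/BTU

U_eff = 0.845/25 + 0.155/10.3 = 0.0338 + 0.01505 = 0.04885
R_eff = 1/U_eff = 20.47 ft²·°F·h/BTU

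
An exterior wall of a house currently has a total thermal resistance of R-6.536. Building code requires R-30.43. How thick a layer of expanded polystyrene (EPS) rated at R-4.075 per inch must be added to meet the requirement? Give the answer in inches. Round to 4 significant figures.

ΔR = 30.43 − 6.536 = 23.894 ft²·°F·h/BTU
L = ΔR / (R/in) = 23.894/4.075 = 5.8636 in

5.864 in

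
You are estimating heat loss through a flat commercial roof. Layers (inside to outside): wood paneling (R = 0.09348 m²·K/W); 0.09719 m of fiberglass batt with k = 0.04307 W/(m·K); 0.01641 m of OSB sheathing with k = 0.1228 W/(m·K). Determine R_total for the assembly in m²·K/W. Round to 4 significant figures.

2.484 m²·K/W

0.09719/0.04307 = 2.2566
0.01641/0.1228 = 0.13363
R_total = 0.09348 + 2.2566 + 0.13363 = 2.4837 m²·K/W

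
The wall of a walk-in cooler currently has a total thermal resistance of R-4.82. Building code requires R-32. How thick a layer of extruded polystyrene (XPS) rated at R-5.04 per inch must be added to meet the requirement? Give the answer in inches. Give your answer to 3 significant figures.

5.39 in

ΔR = 32 − 4.82 = 27.18 ft²·°F·h/BTU
L = ΔR / (R/in) = 27.18/5.04 = 5.393 in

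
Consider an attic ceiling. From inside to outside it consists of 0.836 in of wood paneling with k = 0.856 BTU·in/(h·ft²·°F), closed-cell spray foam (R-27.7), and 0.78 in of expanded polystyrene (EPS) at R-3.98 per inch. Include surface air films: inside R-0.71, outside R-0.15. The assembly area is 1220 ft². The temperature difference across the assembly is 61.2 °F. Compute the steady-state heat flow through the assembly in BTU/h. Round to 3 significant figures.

0.836/0.856 = 0.9766
0.78 × 3.98 = 3.104
R_total = 0.71 + 0.9766 + 27.7 + 3.104 + 0.15 = 32.64 ft²·°F·h/BTU
Q = A·ΔT/R = 1220 × 61.2 / 32.64 = 2287 BTU/h

2290 BTU/h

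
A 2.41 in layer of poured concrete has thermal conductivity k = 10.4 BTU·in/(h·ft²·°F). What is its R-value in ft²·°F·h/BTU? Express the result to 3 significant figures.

R = L/k = 2.41/10.4 = 0.2317 ft²·°F·h/BTU

0.232 ft²·°F·h/BTU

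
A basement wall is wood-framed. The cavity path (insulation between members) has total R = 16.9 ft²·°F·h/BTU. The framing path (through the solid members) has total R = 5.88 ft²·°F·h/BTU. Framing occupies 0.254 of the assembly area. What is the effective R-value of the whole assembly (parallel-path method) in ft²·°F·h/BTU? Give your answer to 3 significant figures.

11.4 ft²·°F·h/BTU

U_eff = 0.746/16.9 + 0.254/5.88 = 0.04414 + 0.0432 = 0.08734
R_eff = 1/U_eff = 11.45 ft²·°F·h/BTU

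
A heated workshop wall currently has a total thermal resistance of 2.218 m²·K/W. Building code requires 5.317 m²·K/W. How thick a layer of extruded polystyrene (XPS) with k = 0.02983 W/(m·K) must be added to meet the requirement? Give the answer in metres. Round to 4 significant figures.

ΔR = 5.317 − 2.218 = 3.099 m²·K/W
L = ΔR × k = 3.099 × 0.02983 = 0.092443 m

0.09244 m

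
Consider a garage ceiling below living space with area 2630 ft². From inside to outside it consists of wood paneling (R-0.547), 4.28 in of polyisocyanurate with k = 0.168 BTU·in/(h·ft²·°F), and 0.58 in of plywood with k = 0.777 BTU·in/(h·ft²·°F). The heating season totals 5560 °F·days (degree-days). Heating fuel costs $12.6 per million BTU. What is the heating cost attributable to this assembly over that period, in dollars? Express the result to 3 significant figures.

4.28/0.168 = 25.48
0.58/0.777 = 0.7465
R_total = 0.547 + 25.48 + 0.7465 = 26.77 ft²·°F·h/BTU
E = A × HDD × 24 / R = 2630 × 5560 × 24 / 26.77 = 13110000 BTU
Cost = 13110000/10⁶ × 12.6 = $165.2

165 dollars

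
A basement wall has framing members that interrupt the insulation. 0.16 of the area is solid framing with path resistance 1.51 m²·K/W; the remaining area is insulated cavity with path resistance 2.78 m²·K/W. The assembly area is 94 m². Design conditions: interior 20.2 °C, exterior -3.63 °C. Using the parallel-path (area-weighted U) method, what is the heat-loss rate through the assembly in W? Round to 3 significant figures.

U_eff = 0.84/2.78 + 0.16/1.51 = 0.3022 + 0.106 = 0.4081
R_eff = 1/U_eff = 2.45 m²·K/W
Q = 94 × (20.2 − (-3.63)) / 2.45 = 914.2 W

914 W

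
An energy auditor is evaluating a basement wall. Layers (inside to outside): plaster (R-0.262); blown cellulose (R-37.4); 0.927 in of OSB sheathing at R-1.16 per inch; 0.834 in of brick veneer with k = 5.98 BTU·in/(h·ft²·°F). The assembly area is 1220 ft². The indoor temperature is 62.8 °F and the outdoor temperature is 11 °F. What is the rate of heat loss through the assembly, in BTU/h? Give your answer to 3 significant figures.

0.927 × 1.16 = 1.075
0.834/5.98 = 0.1395
R_total = 0.262 + 37.4 + 1.075 + 0.1395 = 38.88 ft²·°F·h/BTU
Q = A·ΔT/R = 1220 × (62.8 − 11) / 38.88 = 1626 BTU/h

1630 BTU/h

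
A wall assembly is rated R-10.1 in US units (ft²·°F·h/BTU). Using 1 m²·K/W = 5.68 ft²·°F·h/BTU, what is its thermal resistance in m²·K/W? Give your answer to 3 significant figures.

1.78 m²·K/W

R_SI = 10.1/5.68 = 1.778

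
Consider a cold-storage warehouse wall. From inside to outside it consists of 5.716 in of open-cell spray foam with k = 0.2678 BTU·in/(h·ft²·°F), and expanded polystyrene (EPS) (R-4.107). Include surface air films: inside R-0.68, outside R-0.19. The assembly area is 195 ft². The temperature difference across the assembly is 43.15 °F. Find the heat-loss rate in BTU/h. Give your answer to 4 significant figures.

319.7 BTU/h

5.716/0.2678 = 21.344
R_total = 0.68 + 21.344 + 4.107 + 0.19 = 26.321 ft²·°F·h/BTU
Q = A·ΔT/R = 195 × 43.15 / 26.321 = 319.67 BTU/h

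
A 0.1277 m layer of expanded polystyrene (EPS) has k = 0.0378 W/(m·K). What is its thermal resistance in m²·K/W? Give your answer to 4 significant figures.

R = L/k = 0.1277/0.0378 = 3.3783 m²·K/W

3.378 m²·K/W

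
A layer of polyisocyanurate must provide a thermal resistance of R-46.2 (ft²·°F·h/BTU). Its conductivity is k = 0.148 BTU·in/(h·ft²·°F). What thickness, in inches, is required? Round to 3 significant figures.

6.84 in

L = R × k = 46.2 × 0.148 = 6.838 in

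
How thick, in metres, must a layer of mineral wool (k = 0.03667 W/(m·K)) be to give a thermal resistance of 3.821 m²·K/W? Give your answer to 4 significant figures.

L = R·k = 3.821 × 0.03667 = 0.14012 m

0.1401 m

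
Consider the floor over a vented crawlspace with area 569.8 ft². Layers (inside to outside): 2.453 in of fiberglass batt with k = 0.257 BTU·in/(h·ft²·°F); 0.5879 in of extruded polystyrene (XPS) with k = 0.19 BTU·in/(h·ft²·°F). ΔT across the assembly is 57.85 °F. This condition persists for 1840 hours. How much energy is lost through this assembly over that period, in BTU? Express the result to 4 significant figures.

2.453/0.257 = 9.5447
0.5879/0.19 = 3.0942
R_total = 9.5447 + 3.0942 = 12.639 ft²·°F·h/BTU
Q = 569.8 × 57.85 / 12.639 = 2608 BTU/h
E = 2608 × 1840 = 4798800 BTU

4799000 BTU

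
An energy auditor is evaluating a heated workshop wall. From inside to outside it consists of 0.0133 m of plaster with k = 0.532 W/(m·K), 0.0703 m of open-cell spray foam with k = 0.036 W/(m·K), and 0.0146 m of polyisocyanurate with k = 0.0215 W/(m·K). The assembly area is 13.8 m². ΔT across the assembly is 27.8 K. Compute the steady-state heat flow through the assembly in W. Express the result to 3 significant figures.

0.0133/0.532 = 0.025
0.0703/0.036 = 1.953
0.0146/0.0215 = 0.6791
R_total = 0.025 + 1.953 + 0.6791 = 2.657 m²·K/W
Q = A·ΔT/R = 13.8 × 27.8 / 2.657 = 144.4 W

144 W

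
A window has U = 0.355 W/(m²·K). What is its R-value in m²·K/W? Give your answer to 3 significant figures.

2.82 m²·K/W

R = 1/U = 1/0.355 = 2.817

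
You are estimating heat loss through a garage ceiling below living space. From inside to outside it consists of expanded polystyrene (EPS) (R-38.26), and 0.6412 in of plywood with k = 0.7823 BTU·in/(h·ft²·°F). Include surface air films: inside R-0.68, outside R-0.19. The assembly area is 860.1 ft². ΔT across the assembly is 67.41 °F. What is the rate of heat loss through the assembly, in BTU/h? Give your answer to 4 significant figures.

0.6412/0.7823 = 0.81963
R_total = 0.68 + 38.26 + 0.81963 + 0.19 = 39.95 ft²·°F·h/BTU
Q = A·ΔT/R = 860.1 × 67.41 / 39.95 = 1451.3 BTU/h

1451 BTU/h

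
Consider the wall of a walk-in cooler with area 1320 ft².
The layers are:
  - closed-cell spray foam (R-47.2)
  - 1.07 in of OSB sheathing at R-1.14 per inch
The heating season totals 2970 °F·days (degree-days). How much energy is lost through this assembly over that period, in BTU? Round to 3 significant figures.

1940000 BTU

1.07 × 1.14 = 1.22
R_total = 47.2 + 1.22 = 48.42 ft²·°F·h/BTU
E = A × HDD × 24 / R = 1320 × 2970 × 24 / 48.42 = 1943000 BTU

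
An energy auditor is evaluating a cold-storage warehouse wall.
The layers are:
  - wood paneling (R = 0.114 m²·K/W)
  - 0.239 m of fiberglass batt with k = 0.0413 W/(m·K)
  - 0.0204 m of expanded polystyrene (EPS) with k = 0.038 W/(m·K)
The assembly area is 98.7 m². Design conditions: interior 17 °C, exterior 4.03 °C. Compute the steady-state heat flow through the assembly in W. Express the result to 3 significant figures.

0.239/0.0413 = 5.787
0.0204/0.038 = 0.5368
R_total = 0.114 + 5.787 + 0.5368 = 6.438 m²·K/W
Q = A·ΔT/R = 98.7 × (17 − 4.03) / 6.438 = 198.8 W

199 W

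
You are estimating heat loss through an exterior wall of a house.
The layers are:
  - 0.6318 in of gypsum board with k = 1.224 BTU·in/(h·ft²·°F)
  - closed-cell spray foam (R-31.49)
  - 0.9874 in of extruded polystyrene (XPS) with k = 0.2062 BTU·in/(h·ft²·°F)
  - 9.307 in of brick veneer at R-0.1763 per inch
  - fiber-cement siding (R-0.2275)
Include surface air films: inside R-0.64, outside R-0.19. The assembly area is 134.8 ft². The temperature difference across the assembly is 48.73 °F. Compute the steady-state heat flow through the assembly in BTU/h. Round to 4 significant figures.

0.6318/1.224 = 0.51618
0.9874/0.2062 = 4.7886
9.307 × 0.1763 = 1.6408
R_total = 0.64 + 0.51618 + 31.49 + 4.7886 + 1.6408 + 0.2275 + 0.19 = 39.493 ft²·°F·h/BTU
Q = A·ΔT/R = 134.8 × 48.73 / 39.493 = 166.33 BTU/h

166.3 BTU/h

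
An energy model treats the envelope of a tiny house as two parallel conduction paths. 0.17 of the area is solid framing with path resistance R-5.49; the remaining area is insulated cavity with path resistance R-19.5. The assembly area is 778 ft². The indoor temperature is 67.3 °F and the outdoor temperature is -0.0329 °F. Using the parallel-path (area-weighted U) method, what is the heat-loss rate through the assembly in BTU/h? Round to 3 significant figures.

U_eff = 0.83/19.5 + 0.17/5.49 = 0.04256 + 0.03097 = 0.07353
R_eff = 1/U_eff = 13.6 ft²·°F·h/BTU
Q = 778 × (67.3 − (-0.0329)) / 13.6 = 3852 BTU/h

3850 BTU/h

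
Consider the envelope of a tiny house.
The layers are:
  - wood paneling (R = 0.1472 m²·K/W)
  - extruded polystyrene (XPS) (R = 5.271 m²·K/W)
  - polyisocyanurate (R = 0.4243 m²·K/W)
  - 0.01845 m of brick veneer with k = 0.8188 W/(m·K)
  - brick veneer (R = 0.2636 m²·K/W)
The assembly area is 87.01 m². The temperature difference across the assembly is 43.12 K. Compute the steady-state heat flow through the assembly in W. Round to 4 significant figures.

612.2 W

0.01845/0.8188 = 0.022533
R_total = 0.1472 + 5.271 + 0.4243 + 0.022533 + 0.2636 = 6.1286 m²·K/W
Q = A·ΔT/R = 87.01 × 43.12 / 6.1286 = 612.19 W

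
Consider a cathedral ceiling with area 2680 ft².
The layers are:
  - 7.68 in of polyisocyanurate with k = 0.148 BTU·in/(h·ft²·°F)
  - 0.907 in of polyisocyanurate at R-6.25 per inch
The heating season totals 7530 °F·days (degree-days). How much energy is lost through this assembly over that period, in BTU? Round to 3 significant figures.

8410000 BTU

7.68/0.148 = 51.89
0.907 × 6.25 = 5.669
R_total = 51.89 + 5.669 = 57.56 ft²·°F·h/BTU
E = A × HDD × 24 / R = 2680 × 7530 × 24 / 57.56 = 8414000 BTU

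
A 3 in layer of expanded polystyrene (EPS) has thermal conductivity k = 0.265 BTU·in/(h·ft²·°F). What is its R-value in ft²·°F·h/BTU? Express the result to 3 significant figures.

11.3 ft²·°F·h/BTU

R = L/k = 3/0.265 = 11.32 ft²·°F·h/BTU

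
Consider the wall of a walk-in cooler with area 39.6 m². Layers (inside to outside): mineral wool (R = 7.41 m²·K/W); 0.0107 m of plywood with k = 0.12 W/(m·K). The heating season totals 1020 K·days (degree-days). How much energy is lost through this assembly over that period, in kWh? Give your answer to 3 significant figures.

129 kWh

0.0107/0.12 = 0.08917
R_total = 7.41 + 0.08917 = 7.499 m²·K/W
E = A × HDD × 24 / R / 1000 = 39.6 × 1020 × 24 / 7.499 / 1000 = 129.3 kWh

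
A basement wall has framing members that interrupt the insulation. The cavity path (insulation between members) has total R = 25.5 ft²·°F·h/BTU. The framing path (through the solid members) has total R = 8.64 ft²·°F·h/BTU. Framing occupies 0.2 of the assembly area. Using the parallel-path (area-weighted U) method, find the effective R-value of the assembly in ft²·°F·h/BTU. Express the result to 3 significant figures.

U_eff = 0.8/25.5 + 0.2/8.64 = 0.03137 + 0.02315 = 0.05452
R_eff = 1/U_eff = 18.34 ft²·°F·h/BTU

18.3 ft²·°F·h/BTU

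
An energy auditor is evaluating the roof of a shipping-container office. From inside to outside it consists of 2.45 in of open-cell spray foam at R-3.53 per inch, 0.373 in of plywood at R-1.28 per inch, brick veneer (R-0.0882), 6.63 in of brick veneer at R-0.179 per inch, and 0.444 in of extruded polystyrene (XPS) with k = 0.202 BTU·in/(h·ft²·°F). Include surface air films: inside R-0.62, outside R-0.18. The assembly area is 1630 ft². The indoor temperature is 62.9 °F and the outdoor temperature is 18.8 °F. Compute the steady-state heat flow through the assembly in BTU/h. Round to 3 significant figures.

5360 BTU/h

2.45 × 3.53 = 8.649
0.373 × 1.28 = 0.4774
6.63 × 0.179 = 1.187
0.444/0.202 = 2.198
R_total = 0.62 + 8.649 + 0.4774 + 0.0882 + 1.187 + 2.198 + 0.18 = 13.4 ft²·°F·h/BTU
Q = A·ΔT/R = 1630 × (62.9 − 18.8) / 13.4 = 5365 BTU/h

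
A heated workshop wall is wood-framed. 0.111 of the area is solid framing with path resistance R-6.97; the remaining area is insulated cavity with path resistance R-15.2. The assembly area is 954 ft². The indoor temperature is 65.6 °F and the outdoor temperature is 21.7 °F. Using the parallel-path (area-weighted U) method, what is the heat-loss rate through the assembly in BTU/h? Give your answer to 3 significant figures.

3120 BTU/h

U_eff = 0.889/15.2 + 0.111/6.97 = 0.05849 + 0.01593 = 0.07441
R_eff = 1/U_eff = 13.44 ft²·°F·h/BTU
Q = 954 × (65.6 − 21.7) / 13.44 = 3116 BTU/h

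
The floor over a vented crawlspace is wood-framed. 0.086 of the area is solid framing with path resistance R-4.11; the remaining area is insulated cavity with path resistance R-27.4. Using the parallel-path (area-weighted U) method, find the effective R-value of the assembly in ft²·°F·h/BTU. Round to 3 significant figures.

U_eff = 0.914/27.4 + 0.086/4.11 = 0.03336 + 0.02092 = 0.05428
R_eff = 1/U_eff = 18.42 ft²·°F·h/BTU

18.4 ft²·°F·h/BTU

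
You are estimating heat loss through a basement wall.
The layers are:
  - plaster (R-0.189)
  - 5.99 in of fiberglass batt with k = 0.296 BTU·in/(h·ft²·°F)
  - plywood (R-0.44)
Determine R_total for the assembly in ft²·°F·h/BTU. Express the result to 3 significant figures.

5.99/0.296 = 20.24
R_total = 0.189 + 20.24 + 0.44 = 20.87 ft²·°F·h/BTU

20.9 ft²·°F·h/BTU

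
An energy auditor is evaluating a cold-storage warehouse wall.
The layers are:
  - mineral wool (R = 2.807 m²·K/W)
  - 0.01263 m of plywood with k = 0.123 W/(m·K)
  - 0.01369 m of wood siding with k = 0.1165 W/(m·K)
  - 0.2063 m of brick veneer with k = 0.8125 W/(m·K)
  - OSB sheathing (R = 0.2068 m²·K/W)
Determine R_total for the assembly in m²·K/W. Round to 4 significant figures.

0.01263/0.123 = 0.10268
0.01369/0.1165 = 0.11751
0.2063/0.8125 = 0.25391
R_total = 2.807 + 0.10268 + 0.11751 + 0.25391 + 0.2068 = 3.4879 m²·K/W

3.488 m²·K/W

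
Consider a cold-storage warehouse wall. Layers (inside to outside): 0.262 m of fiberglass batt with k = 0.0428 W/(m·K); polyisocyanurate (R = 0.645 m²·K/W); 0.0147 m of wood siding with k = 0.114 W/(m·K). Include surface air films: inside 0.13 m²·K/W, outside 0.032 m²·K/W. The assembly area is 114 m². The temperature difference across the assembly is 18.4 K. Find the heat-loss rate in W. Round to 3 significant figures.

297 W

0.262/0.0428 = 6.121
0.0147/0.114 = 0.1289
R_total = 0.13 + 6.121 + 0.645 + 0.1289 + 0.032 = 7.057 m²·K/W
Q = A·ΔT/R = 114 × 18.4 / 7.057 = 297.2 W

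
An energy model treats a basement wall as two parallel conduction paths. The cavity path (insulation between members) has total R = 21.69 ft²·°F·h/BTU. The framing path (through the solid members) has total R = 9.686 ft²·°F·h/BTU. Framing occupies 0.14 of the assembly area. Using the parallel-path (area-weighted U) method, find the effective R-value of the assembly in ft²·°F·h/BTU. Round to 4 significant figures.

18.48 ft²·°F·h/BTU

U_eff = 0.86/21.69 + 0.14/9.686 = 0.03965 + 0.014454 = 0.054103
R_eff = 1/U_eff = 18.483 ft²·°F·h/BTU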